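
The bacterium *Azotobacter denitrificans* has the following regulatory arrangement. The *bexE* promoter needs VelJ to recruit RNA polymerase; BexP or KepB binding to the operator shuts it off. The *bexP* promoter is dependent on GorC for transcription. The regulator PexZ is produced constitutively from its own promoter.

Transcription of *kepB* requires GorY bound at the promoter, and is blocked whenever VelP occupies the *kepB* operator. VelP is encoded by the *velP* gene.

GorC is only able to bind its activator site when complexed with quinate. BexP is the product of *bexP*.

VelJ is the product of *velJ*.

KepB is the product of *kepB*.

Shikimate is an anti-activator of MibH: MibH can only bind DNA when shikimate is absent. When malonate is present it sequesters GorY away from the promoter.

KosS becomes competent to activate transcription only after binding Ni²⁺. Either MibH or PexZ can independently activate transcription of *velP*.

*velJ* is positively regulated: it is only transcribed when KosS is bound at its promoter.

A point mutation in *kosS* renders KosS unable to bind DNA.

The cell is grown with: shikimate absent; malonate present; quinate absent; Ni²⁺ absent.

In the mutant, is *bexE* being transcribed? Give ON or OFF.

Quinate is absent, so GorC is inactive.
Required activator GorC is absent, so *bexP* is not transcribed.
So BexP is not produced.
KosS is non-functional in this strain, so it has no effect.
Required activator KosS is absent, so *velJ* is not transcribed.
So VelJ is not produced.
Malonate is present, so GorY is inactive.
Shikimate is absent, so MibH is active.
PexZ is produced constitutively and is active.
Activator MibH is present, so *velP* is transcribed.
So VelP is produced and active.
With repressor VelP bound, *kepB* is not transcribed.
So KepB is not produced.
Required activator VelJ is absent, so *bexE* is not transcribed.

OFF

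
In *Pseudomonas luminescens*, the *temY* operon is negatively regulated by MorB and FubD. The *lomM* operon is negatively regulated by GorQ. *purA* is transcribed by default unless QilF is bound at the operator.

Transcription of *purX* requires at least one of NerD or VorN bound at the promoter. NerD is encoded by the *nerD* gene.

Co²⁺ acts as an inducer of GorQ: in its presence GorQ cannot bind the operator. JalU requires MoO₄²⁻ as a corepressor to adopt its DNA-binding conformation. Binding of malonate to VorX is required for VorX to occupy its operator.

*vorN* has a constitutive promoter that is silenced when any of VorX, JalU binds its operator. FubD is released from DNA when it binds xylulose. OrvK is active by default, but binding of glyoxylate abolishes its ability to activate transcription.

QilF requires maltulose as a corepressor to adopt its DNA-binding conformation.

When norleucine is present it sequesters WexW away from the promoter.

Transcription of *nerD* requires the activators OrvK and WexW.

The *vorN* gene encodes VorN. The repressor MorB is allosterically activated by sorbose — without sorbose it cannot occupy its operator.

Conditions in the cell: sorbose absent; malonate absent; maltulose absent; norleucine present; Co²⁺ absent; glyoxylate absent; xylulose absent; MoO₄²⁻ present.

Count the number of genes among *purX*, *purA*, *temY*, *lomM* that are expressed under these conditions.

1

Glyoxylate is absent, so OrvK is active.
Norleucine is present, so WexW is inactive.
Required activator WexW is absent, so *nerD* is not transcribed.
So NerD is not produced.
Malonate is absent, so VorX is inactive.
MoO₄²⁻ is present, so JalU is active.
With repressor JalU bound, *vorN* is not transcribed.
So VorN is not produced.
No activator is available at the *purX* promoter, so *purX* is not transcribed.
→ *purX* is OFF.
Maltulose is absent, so QilF is inactive.
With no repressor bound, *purA* is transcribed.
→ *purA* is ON.
Sorbose is absent, so MorB is inactive.
Xylulose is absent, so FubD is active.
With repressor FubD bound, *temY* is not transcribed.
→ *temY* is OFF.
Co²⁺ is absent, so GorQ is active.
With repressor GorQ bound, *lomM* is not transcribed.
→ *lomM* is OFF.
1 of the 4 genes is transcribed.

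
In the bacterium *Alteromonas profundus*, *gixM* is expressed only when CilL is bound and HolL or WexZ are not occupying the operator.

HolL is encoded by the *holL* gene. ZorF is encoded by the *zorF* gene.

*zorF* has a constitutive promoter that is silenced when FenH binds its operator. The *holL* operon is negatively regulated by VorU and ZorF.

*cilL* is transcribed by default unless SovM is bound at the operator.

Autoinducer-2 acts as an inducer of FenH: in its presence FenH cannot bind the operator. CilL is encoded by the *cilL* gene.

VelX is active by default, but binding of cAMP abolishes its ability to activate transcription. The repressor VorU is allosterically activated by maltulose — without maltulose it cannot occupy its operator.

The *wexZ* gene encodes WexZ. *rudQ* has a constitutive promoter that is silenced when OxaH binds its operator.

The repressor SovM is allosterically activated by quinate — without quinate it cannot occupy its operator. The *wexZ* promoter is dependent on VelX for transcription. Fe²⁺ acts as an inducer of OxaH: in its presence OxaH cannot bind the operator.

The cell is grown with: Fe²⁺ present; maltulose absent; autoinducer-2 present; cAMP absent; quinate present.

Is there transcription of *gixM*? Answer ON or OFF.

Maltulose is absent, so VorU is inactive.
Autoinducer-2 is present, so FenH is inactive.
With no repressor bound, *zorF* is transcribed.
So ZorF is produced and active.
With repressor ZorF bound, *holL* is not transcribed.
So HolL is not produced.
cAMP is absent, so VelX is active.
No repressor is bound and VelX is active, so *wexZ* is transcribed.
So WexZ is produced and active.
Quinate is present, so SovM is active.
With repressor SovM bound, *cilL* is not transcribed.
So CilL is not produced.
With repressor WexZ bound, *gixM* is not transcribed.

OFF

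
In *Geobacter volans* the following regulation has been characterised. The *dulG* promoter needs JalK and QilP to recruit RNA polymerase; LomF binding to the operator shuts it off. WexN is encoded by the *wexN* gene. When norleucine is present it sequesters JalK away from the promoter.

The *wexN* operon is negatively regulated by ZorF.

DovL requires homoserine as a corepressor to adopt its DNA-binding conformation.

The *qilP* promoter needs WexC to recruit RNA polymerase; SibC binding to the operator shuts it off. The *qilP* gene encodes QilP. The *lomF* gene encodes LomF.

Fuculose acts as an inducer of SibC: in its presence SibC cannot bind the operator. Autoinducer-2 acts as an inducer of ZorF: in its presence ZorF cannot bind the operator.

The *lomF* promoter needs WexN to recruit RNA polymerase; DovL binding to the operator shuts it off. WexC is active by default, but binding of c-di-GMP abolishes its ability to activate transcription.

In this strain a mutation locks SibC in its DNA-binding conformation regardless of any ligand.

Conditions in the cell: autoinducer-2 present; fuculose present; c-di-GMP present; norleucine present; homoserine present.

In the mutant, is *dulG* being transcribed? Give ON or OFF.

Norleucine is present, so JalK is inactive.
SibC is constitutively active in this strain.
c-di-GMP is present, so WexC is inactive.
With repressor SibC bound, *qilP* is not transcribed.
So QilP is not produced.
Homoserine is present, so DovL is active.
Autoinducer-2 is present, so ZorF is inactive.
With no repressor bound, *wexN* is transcribed.
So WexN is produced and active.
With repressor DovL bound, *lomF* is not transcribed.
So LomF is not produced.
Required activator JalK is absent, so *dulG* is not transcribed.

OFF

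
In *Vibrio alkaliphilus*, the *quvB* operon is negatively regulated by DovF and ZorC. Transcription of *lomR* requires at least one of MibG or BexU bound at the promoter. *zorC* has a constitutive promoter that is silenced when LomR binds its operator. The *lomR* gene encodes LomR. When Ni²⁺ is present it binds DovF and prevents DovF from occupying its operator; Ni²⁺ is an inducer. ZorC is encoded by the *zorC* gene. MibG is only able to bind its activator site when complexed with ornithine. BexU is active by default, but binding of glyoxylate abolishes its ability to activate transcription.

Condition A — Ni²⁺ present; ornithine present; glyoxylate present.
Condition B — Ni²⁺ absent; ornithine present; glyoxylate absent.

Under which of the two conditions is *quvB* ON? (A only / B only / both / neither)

A only

Condition A:
Ni²⁺ is present, so DovF is inactive.
Ornithine is present, so MibG is active.
Glyoxylate is present, so BexU is inactive.
Activator MibG is present, so *lomR* is transcribed.
So LomR is produced and active.
With repressor LomR bound, *zorC* is not transcribed.
So ZorC is not produced.
With no repressor bound, *quvB* is transcribed.
→ *quvB* is ON in A.
Condition B:
Ni²⁺ is absent, so DovF is active.
Ornithine is present, so MibG is active.
Glyoxylate is absent, so BexU is active.
Activator MibG is present, so *lomR* is transcribed.
So LomR is produced and active.
With repressor LomR bound, *zorC* is not transcribed.
So ZorC is not produced.
With repressor DovF bound, *quvB* is not transcribed.
→ *quvB* is OFF in B.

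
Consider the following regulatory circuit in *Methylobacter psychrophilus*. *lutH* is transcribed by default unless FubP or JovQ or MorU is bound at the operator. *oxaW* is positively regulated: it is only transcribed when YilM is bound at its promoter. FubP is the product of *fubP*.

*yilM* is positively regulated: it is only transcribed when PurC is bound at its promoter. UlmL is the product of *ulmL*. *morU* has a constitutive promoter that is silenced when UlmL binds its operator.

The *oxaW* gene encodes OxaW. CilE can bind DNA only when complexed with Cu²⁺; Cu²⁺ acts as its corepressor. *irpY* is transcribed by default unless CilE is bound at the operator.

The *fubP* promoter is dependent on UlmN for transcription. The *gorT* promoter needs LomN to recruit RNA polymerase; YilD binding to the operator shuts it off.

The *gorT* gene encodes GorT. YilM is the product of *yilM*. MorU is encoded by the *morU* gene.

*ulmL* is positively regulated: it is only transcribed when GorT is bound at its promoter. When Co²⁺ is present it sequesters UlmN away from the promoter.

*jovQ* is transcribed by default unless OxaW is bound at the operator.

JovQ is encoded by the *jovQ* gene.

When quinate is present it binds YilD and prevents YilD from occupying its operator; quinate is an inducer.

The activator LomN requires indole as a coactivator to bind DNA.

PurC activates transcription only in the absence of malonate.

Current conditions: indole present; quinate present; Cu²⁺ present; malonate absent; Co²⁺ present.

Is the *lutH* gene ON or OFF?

Co²⁺ is present, so UlmN is inactive.
Required activator UlmN is absent, so *fubP* is not transcribed.
So FubP is not produced.
Malonate is absent, so PurC is active.
No repressor is bound and PurC is active, so *yilM* is transcribed.
So YilM is produced and active.
No repressor is bound and YilM is active, so *oxaW* is transcribed.
So OxaW is produced and active.
With repressor OxaW bound, *jovQ* is not transcribed.
So JovQ is not produced.
Indole is present, so LomN is active.
Quinate is present, so YilD is inactive.
No repressor is bound and LomN is active, so *gorT* is transcribed.
So GorT is produced and active.
No repressor is bound and GorT is active, so *ulmL* is transcribed.
So UlmL is produced and active.
With repressor UlmL bound, *morU* is not transcribed.
So MorU is not produced.
With no repressor bound, *lutH* is transcribed.

ON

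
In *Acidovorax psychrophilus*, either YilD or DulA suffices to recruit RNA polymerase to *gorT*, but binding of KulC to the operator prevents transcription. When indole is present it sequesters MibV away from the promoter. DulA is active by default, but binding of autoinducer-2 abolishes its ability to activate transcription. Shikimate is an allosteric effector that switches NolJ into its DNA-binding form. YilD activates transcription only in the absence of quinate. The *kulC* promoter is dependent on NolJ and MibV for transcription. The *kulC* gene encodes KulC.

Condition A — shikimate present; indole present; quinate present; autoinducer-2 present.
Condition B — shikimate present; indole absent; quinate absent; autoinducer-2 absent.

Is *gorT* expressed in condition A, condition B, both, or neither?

Condition A:
Shikimate is present, so NolJ is active.
Indole is present, so MibV is inactive.
Required activator MibV is absent, so *kulC* is not transcribed.
So KulC is not produced.
Quinate is present, so YilD is inactive.
Autoinducer-2 is present, so DulA is inactive.
No activator is available at the *gorT* promoter, so *gorT* is not transcribed.
→ *gorT* is OFF in A.
Condition B:
Shikimate is present, so NolJ is active.
Indole is absent, so MibV is active.
No repressor is bound and NolJ and MibV are active, so *kulC* is transcribed.
So KulC is produced and active.
Quinate is absent, so YilD is active.
Autoinducer-2 is absent, so DulA is active.
With repressor KulC bound, *gorT* is not transcribed.
→ *gorT* is OFF in B.

neither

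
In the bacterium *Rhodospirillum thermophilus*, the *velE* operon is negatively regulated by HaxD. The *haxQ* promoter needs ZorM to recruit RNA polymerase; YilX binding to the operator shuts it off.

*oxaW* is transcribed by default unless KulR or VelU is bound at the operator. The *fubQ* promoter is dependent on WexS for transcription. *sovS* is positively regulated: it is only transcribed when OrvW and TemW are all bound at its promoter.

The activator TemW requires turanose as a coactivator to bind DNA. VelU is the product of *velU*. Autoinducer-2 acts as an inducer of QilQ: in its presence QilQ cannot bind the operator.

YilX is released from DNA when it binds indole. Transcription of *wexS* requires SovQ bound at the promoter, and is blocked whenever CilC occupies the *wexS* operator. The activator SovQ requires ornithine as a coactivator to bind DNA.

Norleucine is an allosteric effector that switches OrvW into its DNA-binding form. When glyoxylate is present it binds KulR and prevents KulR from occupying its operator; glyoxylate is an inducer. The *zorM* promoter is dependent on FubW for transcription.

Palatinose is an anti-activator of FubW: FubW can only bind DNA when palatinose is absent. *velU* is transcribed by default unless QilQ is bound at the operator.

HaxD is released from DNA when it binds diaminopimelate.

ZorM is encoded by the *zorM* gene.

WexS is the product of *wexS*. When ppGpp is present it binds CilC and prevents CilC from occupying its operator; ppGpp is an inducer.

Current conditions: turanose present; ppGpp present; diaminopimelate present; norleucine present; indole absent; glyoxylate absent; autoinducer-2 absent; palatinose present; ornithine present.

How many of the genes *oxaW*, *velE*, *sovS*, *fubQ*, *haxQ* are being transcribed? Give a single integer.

Glyoxylate is absent, so KulR is active.
Autoinducer-2 is absent, so QilQ is active.
With repressor QilQ bound, *velU* is not transcribed.
So VelU is not produced.
With repressor KulR bound, *oxaW* is not transcribed.
→ *oxaW* is OFF.
Diaminopimelate is present, so HaxD is inactive.
With no repressor bound, *velE* is transcribed.
→ *velE* is ON.
Norleucine is present, so OrvW is active.
Turanose is present, so TemW is active.
No repressor is bound and OrvW and TemW are active, so *sovS* is transcribed.
→ *sovS* is ON.
ppGpp is present, so CilC is inactive.
Ornithine is present, so SovQ is active.
No repressor is bound and SovQ is active, so *wexS* is transcribed.
So WexS is produced and active.
No repressor is bound and WexS is active, so *fubQ* is transcribed.
→ *fubQ* is ON.
Palatinose is present, so FubW is inactive.
Required activator FubW is absent, so *zorM* is not transcribed.
So ZorM is not produced.
Indole is absent, so YilX is active.
With repressor YilX bound, *haxQ* is not transcribed.
→ *haxQ* is OFF.
3 of the 5 genes are transcribed.

3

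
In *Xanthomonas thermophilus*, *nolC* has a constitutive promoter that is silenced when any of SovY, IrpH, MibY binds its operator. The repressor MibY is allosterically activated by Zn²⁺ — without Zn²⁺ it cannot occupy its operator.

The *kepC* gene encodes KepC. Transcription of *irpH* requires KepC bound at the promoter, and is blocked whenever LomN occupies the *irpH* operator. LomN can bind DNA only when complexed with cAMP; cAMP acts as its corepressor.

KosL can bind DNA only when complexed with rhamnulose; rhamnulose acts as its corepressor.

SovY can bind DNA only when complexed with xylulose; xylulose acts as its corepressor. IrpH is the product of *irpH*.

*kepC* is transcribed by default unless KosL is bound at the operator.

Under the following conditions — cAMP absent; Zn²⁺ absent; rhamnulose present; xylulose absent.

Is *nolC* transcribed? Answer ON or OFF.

Xylulose is absent, so SovY is inactive.
Rhamnulose is present, so KosL is active.
With repressor KosL bound, *kepC* is not transcribed.
So KepC is not produced.
cAMP is absent, so LomN is inactive.
Required activator KepC is absent, so *irpH* is not transcribed.
So IrpH is not produced.
Zn²⁺ is absent, so MibY is inactive.
With no repressor bound, *nolC* is transcribed.

ON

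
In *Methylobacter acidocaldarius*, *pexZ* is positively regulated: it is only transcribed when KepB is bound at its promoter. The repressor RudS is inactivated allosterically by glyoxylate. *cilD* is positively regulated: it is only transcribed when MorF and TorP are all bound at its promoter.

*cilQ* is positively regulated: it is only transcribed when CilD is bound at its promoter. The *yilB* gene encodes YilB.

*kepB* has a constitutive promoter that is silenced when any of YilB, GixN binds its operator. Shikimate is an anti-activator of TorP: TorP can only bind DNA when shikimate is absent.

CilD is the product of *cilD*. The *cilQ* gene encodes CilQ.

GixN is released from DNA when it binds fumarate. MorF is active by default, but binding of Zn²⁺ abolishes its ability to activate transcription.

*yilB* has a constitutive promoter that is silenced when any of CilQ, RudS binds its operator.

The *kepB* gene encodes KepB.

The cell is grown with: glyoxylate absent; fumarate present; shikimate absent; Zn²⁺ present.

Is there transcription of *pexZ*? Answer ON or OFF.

ON

Zn²⁺ is present, so MorF is inactive.
Shikimate is absent, so TorP is active.
Required activator MorF is absent, so *cilD* is not transcribed.
So CilD is not produced.
Required activator CilD is absent, so *cilQ* is not transcribed.
So CilQ is not produced.
Glyoxylate is absent, so RudS is active.
With repressor RudS bound, *yilB* is not transcribed.
So YilB is not produced.
Fumarate is present, so GixN is inactive.
With no repressor bound, *kepB* is transcribed.
So KepB is produced and active.
No repressor is bound and KepB is active, so *pexZ* is transcribed.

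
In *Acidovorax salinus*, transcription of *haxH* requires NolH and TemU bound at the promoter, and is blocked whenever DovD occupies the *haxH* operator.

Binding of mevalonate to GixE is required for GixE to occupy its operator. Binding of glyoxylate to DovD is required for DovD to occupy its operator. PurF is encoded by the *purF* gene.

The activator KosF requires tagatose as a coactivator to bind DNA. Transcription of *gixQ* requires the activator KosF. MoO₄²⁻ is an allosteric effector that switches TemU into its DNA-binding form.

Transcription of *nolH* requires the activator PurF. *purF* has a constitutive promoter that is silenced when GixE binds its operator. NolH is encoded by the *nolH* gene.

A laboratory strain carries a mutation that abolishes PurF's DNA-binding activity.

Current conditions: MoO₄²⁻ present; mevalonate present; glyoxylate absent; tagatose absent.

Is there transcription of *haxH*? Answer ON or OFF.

PurF is non-functional in this strain, so it has no effect.
Required activator PurF is absent, so *nolH* is not transcribed.
So NolH is not produced.
Glyoxylate is absent, so DovD is inactive.
MoO₄²⁻ is present, so TemU is active.
Required activator NolH is absent, so *haxH* is not transcribed.

OFF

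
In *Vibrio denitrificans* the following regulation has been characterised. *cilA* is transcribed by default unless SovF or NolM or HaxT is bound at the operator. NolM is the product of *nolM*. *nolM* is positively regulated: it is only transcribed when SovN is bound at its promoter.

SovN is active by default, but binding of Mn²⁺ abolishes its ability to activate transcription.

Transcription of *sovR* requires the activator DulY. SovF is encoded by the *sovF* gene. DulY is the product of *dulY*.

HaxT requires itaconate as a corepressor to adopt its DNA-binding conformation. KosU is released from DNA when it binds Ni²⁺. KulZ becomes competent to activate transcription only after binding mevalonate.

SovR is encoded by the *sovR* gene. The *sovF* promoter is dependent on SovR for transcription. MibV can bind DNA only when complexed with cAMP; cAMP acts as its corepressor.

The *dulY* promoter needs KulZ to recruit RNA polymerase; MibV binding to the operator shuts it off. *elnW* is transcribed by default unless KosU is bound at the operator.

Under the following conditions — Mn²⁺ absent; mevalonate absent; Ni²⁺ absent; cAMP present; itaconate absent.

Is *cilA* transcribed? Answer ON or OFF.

OFF

cAMP is present, so MibV is active.
Mevalonate is absent, so KulZ is inactive.
With repressor MibV bound, *dulY* is not transcribed.
So DulY is not produced.
Required activator DulY is absent, so *sovR* is not transcribed.
So SovR is not produced.
Required activator SovR is absent, so *sovF* is not transcribed.
So SovF is not produced.
Mn²⁺ is absent, so SovN is active.
No repressor is bound and SovN is active, so *nolM* is transcribed.
So NolM is produced and active.
Itaconate is absent, so HaxT is inactive.
With repressor NolM bound, *cilA* is not transcribed.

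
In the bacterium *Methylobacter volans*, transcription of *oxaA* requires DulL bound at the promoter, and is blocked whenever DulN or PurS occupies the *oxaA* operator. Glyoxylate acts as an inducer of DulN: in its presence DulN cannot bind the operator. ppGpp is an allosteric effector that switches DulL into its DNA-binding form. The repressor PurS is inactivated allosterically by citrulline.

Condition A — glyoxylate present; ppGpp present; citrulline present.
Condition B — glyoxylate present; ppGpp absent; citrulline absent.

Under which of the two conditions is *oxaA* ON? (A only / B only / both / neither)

Condition A:
Glyoxylate is present, so DulN is inactive.
ppGpp is present, so DulL is active.
Citrulline is present, so PurS is inactive.
No repressor is bound and DulL is active, so *oxaA* is transcribed.
→ *oxaA* is ON in A.
Condition B:
Glyoxylate is present, so DulN is inactive.
ppGpp is absent, so DulL is inactive.
Citrulline is absent, so PurS is active.
With repressor PurS bound, *oxaA* is not transcribed.
→ *oxaA* is OFF in B.

A only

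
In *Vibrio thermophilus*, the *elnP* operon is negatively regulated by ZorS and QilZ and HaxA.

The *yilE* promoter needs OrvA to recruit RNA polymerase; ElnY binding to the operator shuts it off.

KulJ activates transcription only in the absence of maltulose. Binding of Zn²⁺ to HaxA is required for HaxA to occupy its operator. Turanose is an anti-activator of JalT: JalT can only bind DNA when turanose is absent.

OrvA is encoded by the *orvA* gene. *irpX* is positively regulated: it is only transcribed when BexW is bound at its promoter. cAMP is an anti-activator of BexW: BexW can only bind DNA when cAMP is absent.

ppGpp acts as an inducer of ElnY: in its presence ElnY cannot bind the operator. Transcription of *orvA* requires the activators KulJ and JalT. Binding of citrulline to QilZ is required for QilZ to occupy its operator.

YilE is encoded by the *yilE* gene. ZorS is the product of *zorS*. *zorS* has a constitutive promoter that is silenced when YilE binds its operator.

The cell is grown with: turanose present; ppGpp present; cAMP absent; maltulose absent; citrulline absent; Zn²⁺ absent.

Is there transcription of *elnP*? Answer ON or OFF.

OFF

Maltulose is absent, so KulJ is active.
Turanose is present, so JalT is inactive.
Required activator JalT is absent, so *orvA* is not transcribed.
So OrvA is not produced.
ppGpp is present, so ElnY is inactive.
Required activator OrvA is absent, so *yilE* is not transcribed.
So YilE is not produced.
With no repressor bound, *zorS* is transcribed.
So ZorS is produced and active.
Citrulline is absent, so QilZ is inactive.
Zn²⁺ is absent, so HaxA is inactive.
With repressor ZorS bound, *elnP* is not transcribed.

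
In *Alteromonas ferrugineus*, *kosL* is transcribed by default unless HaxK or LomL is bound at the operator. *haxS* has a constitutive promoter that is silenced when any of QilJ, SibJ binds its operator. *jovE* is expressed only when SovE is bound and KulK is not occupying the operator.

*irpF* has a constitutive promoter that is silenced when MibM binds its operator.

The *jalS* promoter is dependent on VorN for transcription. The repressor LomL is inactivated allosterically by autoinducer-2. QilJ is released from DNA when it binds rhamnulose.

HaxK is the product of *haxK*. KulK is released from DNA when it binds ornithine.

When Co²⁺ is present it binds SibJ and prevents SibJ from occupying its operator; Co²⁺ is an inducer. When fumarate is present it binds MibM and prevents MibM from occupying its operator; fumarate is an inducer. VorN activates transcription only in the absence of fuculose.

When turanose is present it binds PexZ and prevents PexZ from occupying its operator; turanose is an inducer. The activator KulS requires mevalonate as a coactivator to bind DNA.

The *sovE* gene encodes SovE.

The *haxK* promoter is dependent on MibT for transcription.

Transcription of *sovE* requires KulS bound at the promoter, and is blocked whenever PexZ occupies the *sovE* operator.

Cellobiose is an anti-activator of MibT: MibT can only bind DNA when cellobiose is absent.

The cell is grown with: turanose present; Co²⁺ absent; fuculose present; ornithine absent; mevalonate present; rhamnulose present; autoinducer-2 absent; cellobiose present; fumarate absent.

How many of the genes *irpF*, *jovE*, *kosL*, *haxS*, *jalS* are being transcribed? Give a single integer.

Fumarate is absent, so MibM is active.
With repressor MibM bound, *irpF* is not transcribed.
→ *irpF* is OFF.
Ornithine is absent, so KulK is active.
Turanose is present, so PexZ is inactive.
Mevalonate is present, so KulS is active.
No repressor is bound and KulS is active, so *sovE* is transcribed.
So SovE is produced and active.
With repressor KulK bound, *jovE* is not transcribed.
→ *jovE* is OFF.
Cellobiose is present, so MibT is inactive.
Required activator MibT is absent, so *haxK* is not transcribed.
So HaxK is not produced.
Autoinducer-2 is absent, so LomL is active.
With repressor LomL bound, *kosL* is not transcribed.
→ *kosL* is OFF.
Rhamnulose is present, so QilJ is inactive.
Co²⁺ is absent, so SibJ is active.
With repressor SibJ bound, *haxS* is not transcribed.
→ *haxS* is OFF.
Fuculose is present, so VorN is inactive.
Required activator VorN is absent, so *jalS* is not transcribed.
→ *jalS* is OFF.
0 of the 5 genes are transcribed.

0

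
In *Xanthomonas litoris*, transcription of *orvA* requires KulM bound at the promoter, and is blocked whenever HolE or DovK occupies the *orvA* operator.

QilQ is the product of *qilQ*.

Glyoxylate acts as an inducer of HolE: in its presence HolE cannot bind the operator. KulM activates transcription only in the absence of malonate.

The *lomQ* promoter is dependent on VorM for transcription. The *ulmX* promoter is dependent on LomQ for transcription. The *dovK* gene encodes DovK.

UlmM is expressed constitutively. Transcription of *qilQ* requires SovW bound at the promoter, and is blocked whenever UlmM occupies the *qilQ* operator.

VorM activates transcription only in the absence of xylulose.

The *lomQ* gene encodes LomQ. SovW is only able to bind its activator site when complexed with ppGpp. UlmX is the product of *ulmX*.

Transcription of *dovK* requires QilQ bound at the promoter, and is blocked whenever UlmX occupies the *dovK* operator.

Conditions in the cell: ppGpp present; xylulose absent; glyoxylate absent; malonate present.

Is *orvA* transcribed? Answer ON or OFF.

Glyoxylate is absent, so HolE is active.
Xylulose is absent, so VorM is active.
No repressor is bound and VorM is active, so *lomQ* is transcribed.
So LomQ is produced and active.
No repressor is bound and LomQ is active, so *ulmX* is transcribed.
So UlmX is produced and active.
ppGpp is present, so SovW is active.
UlmM is produced constitutively and is active.
With repressor UlmM bound, *qilQ* is not transcribed.
So QilQ is not produced.
With repressor UlmX bound, *dovK* is not transcribed.
So DovK is not produced.
Malonate is present, so KulM is inactive.
With repressor HolE bound, *orvA* is not transcribed.

OFF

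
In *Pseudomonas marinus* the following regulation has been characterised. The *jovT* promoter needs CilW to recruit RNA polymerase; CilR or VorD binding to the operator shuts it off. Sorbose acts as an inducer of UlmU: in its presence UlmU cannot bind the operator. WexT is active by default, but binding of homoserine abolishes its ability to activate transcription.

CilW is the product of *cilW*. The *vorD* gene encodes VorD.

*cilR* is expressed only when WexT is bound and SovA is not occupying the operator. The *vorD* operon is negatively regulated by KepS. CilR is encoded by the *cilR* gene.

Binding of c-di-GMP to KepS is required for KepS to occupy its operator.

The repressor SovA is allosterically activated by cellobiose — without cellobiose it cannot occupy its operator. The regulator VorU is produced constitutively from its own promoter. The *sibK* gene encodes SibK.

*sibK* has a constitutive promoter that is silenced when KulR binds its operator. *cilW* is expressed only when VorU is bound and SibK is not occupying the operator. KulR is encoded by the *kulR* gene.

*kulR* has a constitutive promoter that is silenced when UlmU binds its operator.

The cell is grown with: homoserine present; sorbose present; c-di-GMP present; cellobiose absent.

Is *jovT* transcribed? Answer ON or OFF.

ON

Sorbose is present, so UlmU is inactive.
With no repressor bound, *kulR* is transcribed.
So KulR is produced and active.
With repressor KulR bound, *sibK* is not transcribed.
So SibK is not produced.
VorU is produced constitutively and is active.
No repressor is bound and VorU is active, so *cilW* is transcribed.
So CilW is produced and active.
Cellobiose is absent, so SovA is inactive.
Homoserine is present, so WexT is inactive.
Required activator WexT is absent, so *cilR* is not transcribed.
So CilR is not produced.
c-di-GMP is present, so KepS is active.
With repressor KepS bound, *vorD* is not transcribed.
So VorD is not produced.
No repressor is bound and CilW is active, so *jovT* is transcribed.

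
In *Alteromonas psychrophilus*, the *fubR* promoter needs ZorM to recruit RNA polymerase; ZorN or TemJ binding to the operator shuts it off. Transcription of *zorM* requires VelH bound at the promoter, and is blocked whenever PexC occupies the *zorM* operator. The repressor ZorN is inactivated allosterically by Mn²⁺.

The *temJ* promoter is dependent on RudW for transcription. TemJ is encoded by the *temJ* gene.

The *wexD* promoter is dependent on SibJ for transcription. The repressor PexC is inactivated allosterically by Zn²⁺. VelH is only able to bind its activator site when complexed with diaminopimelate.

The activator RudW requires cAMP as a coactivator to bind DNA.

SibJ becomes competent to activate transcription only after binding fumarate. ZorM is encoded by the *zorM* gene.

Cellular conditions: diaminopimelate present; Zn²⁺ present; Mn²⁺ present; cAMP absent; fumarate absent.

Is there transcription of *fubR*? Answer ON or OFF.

Mn²⁺ is present, so ZorN is inactive.
cAMP is absent, so RudW is inactive.
Required activator RudW is absent, so *temJ* is not transcribed.
So TemJ is not produced.
Zn²⁺ is present, so PexC is inactive.
Diaminopimelate is present, so VelH is active.
No repressor is bound and VelH is active, so *zorM* is transcribed.
So ZorM is produced and active.
No repressor is bound and ZorM is active, so *fubR* is transcribed.

ON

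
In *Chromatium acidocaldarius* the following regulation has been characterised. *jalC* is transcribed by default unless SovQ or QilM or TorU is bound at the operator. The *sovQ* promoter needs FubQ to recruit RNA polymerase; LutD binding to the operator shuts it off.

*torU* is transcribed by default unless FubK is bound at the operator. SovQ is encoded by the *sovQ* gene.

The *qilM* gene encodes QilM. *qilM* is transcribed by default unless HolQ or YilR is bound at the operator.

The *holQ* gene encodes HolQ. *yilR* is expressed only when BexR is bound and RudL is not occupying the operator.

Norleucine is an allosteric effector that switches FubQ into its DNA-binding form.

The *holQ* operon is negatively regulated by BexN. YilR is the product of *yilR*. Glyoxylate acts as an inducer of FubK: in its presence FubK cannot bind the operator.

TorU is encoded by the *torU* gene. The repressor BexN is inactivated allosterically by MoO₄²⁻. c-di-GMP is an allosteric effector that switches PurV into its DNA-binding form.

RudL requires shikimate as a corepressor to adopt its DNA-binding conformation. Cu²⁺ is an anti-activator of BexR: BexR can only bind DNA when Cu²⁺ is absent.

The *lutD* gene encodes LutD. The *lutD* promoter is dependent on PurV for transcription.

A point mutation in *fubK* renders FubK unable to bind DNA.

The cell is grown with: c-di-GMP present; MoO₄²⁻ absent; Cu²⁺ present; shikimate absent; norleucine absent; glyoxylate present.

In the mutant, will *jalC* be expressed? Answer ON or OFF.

Norleucine is absent, so FubQ is inactive.
c-di-GMP is present, so PurV is active.
No repressor is bound and PurV is active, so *lutD* is transcribed.
So LutD is produced and active.
With repressor LutD bound, *sovQ* is not transcribed.
So SovQ is not produced.
MoO₄²⁻ is absent, so BexN is active.
With repressor BexN bound, *holQ* is not transcribed.
So HolQ is not produced.
Cu²⁺ is present, so BexR is inactive.
Shikimate is absent, so RudL is inactive.
Required activator BexR is absent, so *yilR* is not transcribed.
So YilR is not produced.
With no repressor bound, *qilM* is transcribed.
So QilM is produced and active.
FubK is non-functional in this strain, so it has no effect.
With no repressor bound, *torU* is transcribed.
So TorU is produced and active.
With repressor QilM bound, *jalC* is not transcribed.

OFF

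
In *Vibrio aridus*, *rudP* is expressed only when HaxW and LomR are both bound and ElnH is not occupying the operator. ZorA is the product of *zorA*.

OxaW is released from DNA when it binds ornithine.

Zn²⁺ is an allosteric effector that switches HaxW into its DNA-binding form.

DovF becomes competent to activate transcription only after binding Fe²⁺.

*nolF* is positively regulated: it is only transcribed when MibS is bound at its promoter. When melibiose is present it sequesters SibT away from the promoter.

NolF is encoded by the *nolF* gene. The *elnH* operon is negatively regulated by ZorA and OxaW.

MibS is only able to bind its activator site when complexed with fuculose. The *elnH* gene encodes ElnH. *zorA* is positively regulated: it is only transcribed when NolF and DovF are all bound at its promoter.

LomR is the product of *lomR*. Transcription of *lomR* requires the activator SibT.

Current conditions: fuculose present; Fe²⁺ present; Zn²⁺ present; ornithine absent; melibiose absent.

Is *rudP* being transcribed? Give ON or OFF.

ON

Zn²⁺ is present, so HaxW is active.
Melibiose is absent, so SibT is active.
No repressor is bound and SibT is active, so *lomR* is transcribed.
So LomR is produced and active.
Fuculose is present, so MibS is active.
No repressor is bound and MibS is active, so *nolF* is transcribed.
So NolF is produced and active.
Fe²⁺ is present, so DovF is active.
No repressor is bound and NolF and DovF are active, so *zorA* is transcribed.
So ZorA is produced and active.
Ornithine is absent, so OxaW is active.
With repressor ZorA bound, *elnH* is not transcribed.
So ElnH is not produced.
No repressor is bound and HaxW and LomR are active, so *rudP* is transcribed.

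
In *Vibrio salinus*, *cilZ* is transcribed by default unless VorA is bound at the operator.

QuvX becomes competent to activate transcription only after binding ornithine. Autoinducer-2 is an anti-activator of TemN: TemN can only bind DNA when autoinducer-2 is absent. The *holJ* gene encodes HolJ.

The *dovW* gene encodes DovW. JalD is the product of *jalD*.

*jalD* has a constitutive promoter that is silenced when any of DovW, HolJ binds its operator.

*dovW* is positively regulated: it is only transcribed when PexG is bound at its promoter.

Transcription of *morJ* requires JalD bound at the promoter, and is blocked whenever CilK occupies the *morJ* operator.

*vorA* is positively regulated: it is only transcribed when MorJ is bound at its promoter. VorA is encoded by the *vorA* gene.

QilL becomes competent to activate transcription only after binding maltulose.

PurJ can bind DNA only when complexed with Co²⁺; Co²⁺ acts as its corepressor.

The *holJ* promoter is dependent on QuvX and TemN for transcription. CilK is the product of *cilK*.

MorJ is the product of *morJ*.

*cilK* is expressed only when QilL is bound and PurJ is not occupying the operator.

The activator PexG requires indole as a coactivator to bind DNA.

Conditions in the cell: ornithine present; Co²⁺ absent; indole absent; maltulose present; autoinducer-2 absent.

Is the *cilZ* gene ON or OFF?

Indole is absent, so PexG is inactive.
Required activator PexG is absent, so *dovW* is not transcribed.
So DovW is not produced.
Ornithine is present, so QuvX is active.
Autoinducer-2 is absent, so TemN is active.
No repressor is bound and QuvX and TemN are active, so *holJ* is transcribed.
So HolJ is produced and active.
With repressor HolJ bound, *jalD* is not transcribed.
So JalD is not produced.
Maltulose is present, so QilL is active.
Co²⁺ is absent, so PurJ is inactive.
No repressor is bound and QilL is active, so *cilK* is transcribed.
So CilK is produced and active.
With repressor CilK bound, *morJ* is not transcribed.
So MorJ is not produced.
Required activator MorJ is absent, so *vorA* is not transcribed.
So VorA is not produced.
With no repressor bound, *cilZ* is transcribed.

ON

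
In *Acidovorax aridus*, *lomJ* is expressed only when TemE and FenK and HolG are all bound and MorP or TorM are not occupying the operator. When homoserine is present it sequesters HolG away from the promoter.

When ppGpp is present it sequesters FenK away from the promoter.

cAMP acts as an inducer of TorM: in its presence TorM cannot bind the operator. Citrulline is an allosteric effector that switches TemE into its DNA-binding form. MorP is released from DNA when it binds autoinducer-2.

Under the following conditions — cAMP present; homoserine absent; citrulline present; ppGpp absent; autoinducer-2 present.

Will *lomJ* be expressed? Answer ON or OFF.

Autoinducer-2 is present, so MorP is inactive.
cAMP is present, so TorM is inactive.
Citrulline is present, so TemE is active.
ppGpp is absent, so FenK is active.
Homoserine is absent, so HolG is active.
No repressor is bound and TemE and FenK and HolG are active, so *lomJ* is transcribed.

ON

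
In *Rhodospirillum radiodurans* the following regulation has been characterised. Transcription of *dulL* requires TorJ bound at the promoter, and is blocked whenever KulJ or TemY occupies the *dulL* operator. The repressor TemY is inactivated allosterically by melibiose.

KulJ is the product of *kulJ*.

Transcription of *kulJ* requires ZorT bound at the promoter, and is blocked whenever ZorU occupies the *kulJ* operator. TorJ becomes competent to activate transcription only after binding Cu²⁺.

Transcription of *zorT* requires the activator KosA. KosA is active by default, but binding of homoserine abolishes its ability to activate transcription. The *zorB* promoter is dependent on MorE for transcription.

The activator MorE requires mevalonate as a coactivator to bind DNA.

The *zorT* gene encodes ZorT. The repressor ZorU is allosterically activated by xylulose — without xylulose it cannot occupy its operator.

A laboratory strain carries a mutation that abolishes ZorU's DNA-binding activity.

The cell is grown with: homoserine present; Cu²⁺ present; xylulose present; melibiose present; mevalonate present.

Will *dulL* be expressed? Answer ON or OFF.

ON

ZorU is non-functional in this strain, so it has no effect.
Homoserine is present, so KosA is inactive.
Required activator KosA is absent, so *zorT* is not transcribed.
So ZorT is not produced.
Required activator ZorT is absent, so *kulJ* is not transcribed.
So KulJ is not produced.
Cu²⁺ is present, so TorJ is active.
Melibiose is present, so TemY is inactive.
No repressor is bound and TorJ is active, so *dulL* is transcribed.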